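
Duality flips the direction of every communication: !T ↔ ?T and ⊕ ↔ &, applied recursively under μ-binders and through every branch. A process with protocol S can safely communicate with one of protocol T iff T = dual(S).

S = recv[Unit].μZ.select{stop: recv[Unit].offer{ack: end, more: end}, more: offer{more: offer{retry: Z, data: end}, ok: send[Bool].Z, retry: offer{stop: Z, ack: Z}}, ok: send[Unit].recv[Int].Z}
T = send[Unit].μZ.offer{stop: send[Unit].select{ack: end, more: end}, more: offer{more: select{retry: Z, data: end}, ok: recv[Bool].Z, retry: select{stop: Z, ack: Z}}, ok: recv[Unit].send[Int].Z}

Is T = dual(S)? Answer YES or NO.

recv[Unit] ‖ send[Unit]  match
  μZ ‖ μZ  match (μ self-dual)
    select{stop,more,ok} ‖ offer{stop,more,ok}  match labels match
      case stop:
        recv[Unit] ‖ send[Unit]  match
          offer{ack,more} ‖ select{ack,more}  match labels match
            case ack:
              end ‖ end  match
            case more:
              end ‖ end  match
      case more:
        offer{more,ok,retry} ‖ offer{more,ok,retry}  ✗ choice polarity not flipped — not dual

NO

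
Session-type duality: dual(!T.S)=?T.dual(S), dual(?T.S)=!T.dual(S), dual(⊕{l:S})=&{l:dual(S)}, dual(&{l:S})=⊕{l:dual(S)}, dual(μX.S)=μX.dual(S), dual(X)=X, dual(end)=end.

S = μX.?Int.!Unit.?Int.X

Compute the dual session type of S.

μX ↦ μX  (rec unchanged)
  ?Int ↦ !Int
    !Unit ↦ ?Unit
      ?Int ↦ !Int
        dual(X) = X

μX.!Int.?Unit.!Int.X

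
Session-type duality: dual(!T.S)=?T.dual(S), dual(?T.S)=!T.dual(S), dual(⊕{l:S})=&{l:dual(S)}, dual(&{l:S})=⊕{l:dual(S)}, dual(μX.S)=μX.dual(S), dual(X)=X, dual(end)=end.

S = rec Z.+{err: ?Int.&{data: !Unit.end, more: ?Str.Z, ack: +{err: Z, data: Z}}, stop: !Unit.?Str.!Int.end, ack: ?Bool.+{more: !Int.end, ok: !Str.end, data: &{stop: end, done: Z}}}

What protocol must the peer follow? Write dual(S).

rec Z → rec Z  (μ self-dual)
  +{err,stop,ack} → &{err,stop,ack}  (select→offer)
    [err]
      ?Int → !Int
        &{data,more,ack} → +{data,more,ack}  (external→internal)
          [data]
            !Unit → ?Unit
              dual(end) = end
          [more]
            ?Str → !Str
              dual(Z) = Z
          [ack]
            +{err,data} → &{err,data}  (select→offer)
              [err]
                dual(Z) = Z
              [data]
                dual(Z) = Z
    [stop]
      !Unit → ?Unit
        ?Str → !Str
          !Int → ?Int
            dual(end) = end
    [ack]
      ?Bool → !Bool
        +{more,ok,data} → &{more,ok,data}  (select→offer)
          [more]
            !Int → ?Int
              dual(end) = end
          [ok]
            !Str → ?Str
              dual(end) = end
          [data]
            &{stop,done} → +{stop,done}  (external→internal)
              [stop]
                dual(end) = end
              [done]
                dual(Z) = Z

rec Z.&{err: !Int.+{data: ?Unit.end, more: !Str.Z, ack: &{err: Z, data: Z}}, stop: ?Unit.!Str.?Int.end, ack: !Bool.&{more: ?Int.end, ok: ?Str.end, data: +{stop: end, done: Z}}}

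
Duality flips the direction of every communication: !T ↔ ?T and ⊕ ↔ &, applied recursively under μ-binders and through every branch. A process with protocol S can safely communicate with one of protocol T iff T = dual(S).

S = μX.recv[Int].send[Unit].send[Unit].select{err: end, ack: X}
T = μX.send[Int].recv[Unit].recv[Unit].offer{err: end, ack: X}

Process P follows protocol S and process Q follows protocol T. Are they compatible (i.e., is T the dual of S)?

μX ‖ μX  ✓ (μ self-dual)
  recv[Int] ‖ send[Int]  ✓
    send[Unit] ‖ recv[Unit]  ✓
      send[Unit] ‖ recv[Unit]  ✓
        select{err,ack} ‖ offer{err,ack}  ✓ label sets agree
          case err:
            end ‖ end  ✓
          case ack:
            X ‖ X  ✓

YES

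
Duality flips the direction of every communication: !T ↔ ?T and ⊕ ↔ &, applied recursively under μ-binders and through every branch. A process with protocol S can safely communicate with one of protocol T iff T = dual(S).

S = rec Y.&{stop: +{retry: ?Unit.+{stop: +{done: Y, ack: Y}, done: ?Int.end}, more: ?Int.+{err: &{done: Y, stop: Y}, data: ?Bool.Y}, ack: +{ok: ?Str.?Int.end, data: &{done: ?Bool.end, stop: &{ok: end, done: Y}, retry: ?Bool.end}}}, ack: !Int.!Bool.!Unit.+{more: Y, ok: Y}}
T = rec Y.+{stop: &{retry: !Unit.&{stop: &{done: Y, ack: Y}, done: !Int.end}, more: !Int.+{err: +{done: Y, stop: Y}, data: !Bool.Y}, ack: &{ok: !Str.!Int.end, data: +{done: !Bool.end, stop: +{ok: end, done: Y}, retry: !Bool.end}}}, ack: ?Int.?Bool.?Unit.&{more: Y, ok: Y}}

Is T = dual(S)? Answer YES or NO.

rec Y ‖ rec Y  ok (binder kept)
  &{stop,ack} ‖ +{stop,ack}  ok same labels
    • stop:
      +{retry,more,ack} ‖ &{retry,more,ack}  ok same labels
        • retry:
          ?Unit ‖ !Unit  ok
            +{stop,done} ‖ &{stop,done}  ok same labels
              • stop:
                +{done,ack} ‖ &{done,ack}  ok same labels
                  • done:
                    Y ‖ Y  ok
                  • ack:
                    Y ‖ Y  ok
              • done:
                ?Int ‖ !Int  ok
                  end ‖ end  ok
        • more:
          ?Int ‖ !Int  ok
            +{err,data} ‖ +{err,data}  ✗ choice polarity not flipped — not dual

NO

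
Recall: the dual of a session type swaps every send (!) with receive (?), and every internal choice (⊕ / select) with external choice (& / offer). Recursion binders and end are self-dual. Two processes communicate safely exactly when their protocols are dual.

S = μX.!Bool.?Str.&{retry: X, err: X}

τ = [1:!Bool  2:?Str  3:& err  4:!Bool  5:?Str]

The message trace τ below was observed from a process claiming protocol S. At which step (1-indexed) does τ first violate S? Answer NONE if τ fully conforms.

@1 !Bool  match  residual = ?Str.&{retry: μX.…, err: μX.…}
@2 ?Str  match  residual = &{retry: μX.…, err: μX.…}
@3 & err  match  residual = μX.…
@4 !Bool  match  residual = ?Str.&{retry: μX.…, err: μX.…}
@5 ?Str  match  residual = &{retry: μX.…, err: μX.…}
all 5 steps conform

NONE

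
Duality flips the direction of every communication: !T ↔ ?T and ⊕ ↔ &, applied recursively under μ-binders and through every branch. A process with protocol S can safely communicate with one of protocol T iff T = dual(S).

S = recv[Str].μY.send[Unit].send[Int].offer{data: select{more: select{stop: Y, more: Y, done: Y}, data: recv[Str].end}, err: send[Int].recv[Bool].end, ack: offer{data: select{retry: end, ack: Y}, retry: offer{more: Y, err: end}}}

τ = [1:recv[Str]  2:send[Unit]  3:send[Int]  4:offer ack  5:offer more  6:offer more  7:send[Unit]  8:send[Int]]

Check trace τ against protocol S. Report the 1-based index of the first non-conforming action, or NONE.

[1] recv[Str]  ✓  residual = μY.…
[2] send[Unit]  ✓  residual = send[Int].offer{data: select{more: select{stop: μY.…, more: μY.…, done: μY.…}, data: recv[Str].end}, err: send[Int].recv[Bool].end, ack: offer{data: select{retry: end, ack: μY.…}, retry: offer{more: μY.…, err: end}}}
[3] send[Int]  ✓  residual = offer{data: select{more: select{stop: μY.…, more: μY.…, done: μY.…}, data: recv[Str].end}, err: send[Int].recv[Bool].end, ack: offer{data: select{retry: end, ack: μY.…}, retry: offer{more: μY.…, err: end}}}
[4] offer ack  ✓  residual = offer{data: select{retry: end, ack: μY.…}, retry: offer{more: μY.…, err: end}}
[5] got offer more, protocol expects offer data or offer retry  ✗

5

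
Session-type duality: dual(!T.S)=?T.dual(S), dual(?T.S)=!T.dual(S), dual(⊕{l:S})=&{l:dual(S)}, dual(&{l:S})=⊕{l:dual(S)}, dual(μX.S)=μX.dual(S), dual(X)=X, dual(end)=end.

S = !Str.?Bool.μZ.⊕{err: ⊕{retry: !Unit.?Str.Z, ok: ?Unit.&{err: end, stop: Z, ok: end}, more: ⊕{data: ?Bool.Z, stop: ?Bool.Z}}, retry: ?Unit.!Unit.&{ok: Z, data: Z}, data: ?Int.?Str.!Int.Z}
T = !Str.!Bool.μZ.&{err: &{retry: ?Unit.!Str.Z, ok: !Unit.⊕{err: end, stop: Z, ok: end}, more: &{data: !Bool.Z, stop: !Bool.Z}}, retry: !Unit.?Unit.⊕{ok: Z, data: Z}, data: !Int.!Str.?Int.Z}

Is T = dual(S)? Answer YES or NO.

!Str ‖ !Str  ✗ same direction on both sides — not dual

NO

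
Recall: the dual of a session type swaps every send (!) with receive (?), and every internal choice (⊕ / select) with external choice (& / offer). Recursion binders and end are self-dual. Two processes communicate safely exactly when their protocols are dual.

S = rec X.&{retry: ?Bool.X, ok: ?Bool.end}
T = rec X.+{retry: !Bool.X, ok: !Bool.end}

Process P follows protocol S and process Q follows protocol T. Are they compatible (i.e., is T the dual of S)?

rec X ‖ rec X  ✓ (binder kept)
  &{retry,ok} ‖ +{retry,ok}  ✓ label sets agree
    [retry]
      ?Bool ‖ !Bool  ✓
        X ‖ X  ✓
    [ok]
      ?Bool ‖ !Bool  ✓
        end ‖ end  ✓

YES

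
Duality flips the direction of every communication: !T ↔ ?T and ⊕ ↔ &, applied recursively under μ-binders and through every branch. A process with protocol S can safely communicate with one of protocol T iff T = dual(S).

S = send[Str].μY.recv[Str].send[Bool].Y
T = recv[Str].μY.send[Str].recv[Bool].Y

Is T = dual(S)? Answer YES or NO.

send[Str] vs recv[Str]  ✓
  μY vs μY  ✓ (binder kept)
    recv[Str] vs send[Str]  ✓
      send[Bool] vs recv[Bool]  ✓
        Y vs Y  ✓

YES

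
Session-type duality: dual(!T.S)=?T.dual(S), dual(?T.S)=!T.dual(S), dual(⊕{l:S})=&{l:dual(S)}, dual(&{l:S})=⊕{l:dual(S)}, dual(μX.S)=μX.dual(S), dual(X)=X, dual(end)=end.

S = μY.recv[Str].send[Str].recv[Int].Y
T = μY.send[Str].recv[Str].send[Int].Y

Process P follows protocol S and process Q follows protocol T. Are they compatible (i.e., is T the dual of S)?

μY | μY  ok (μ self-dual)
  recv[Str] | send[Str]  ok
    send[Str] | recv[Str]  ok
      recv[Int] | send[Int]  ok
        Y | Y  ok

YES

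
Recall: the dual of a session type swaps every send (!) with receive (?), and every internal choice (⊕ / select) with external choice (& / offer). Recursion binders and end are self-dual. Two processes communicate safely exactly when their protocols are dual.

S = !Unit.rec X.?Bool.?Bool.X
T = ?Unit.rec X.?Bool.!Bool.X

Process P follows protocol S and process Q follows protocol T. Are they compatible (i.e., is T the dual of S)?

!Unit vs ?Unit  ✓
  rec X vs rec X  ✓ (binder kept)
    ?Bool vs ?Bool  ✗ same direction on both sides — not dual

NO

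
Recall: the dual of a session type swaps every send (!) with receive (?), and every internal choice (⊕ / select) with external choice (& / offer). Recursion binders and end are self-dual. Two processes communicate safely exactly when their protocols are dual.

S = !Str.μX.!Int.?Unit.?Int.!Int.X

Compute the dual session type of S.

!Str ↦ ?Str
  μX ↦ μX  (rec unchanged)
    !Int ↦ ?Int
      ?Unit ↦ !Unit
        ?Int ↦ !Int
          !Int ↦ ?Int
            X self-dual

?Str.μX.?Int.!Unit.!Int.?Int.X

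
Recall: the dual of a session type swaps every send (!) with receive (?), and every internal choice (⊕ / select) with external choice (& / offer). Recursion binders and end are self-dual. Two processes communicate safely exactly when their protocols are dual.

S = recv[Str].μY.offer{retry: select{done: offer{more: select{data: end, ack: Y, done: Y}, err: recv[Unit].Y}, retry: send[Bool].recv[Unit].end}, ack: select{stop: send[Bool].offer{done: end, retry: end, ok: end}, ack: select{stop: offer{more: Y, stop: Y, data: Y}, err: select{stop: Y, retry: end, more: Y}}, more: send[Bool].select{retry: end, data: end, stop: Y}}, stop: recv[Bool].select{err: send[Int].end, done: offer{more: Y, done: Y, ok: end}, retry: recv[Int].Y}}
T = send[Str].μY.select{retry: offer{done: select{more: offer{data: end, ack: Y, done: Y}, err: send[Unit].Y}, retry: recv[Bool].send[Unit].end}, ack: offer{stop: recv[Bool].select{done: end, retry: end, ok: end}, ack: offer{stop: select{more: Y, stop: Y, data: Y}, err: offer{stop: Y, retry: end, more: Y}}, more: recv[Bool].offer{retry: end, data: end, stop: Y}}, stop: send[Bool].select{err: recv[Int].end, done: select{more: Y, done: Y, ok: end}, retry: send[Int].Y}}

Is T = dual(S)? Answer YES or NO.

recv[Str] | send[Str]  match
  μY | μY  match (rec unchanged)
    offer{retry,ack,stop} | select{retry,ack,stop}  match labels match
      case retry:
        select{done,retry} | offer{done,retry}  match labels match
          case done:
            offer{more,err} | select{more,err}  match labels match
              case more:
                select{data,ack,done} | offer{data,ack,done}  match labels match
                  case data:
                    end | end  match
                  case ack:
                    Y | Y  match
                  case done:
                    Y | Y  match
              case err:
                recv[Unit] | send[Unit]  match
                  Y | Y  match
          case retry:
            send[Bool] | recv[Bool]  match
              recv[Unit] | send[Unit]  match
                end | end  match
      case ack:
        select{stop,ack,more} | offer{stop,ack,more}  match labels match
          case stop:
            send[Bool] | recv[Bool]  match
              offer{done,retry,ok} | select{done,retry,ok}  match labels match
                case done:
                  end | end  match
                case retry:
                  end | end  match
                case ok:
                  end | end  match
          case ack:
            select{stop,err} | offer{stop,err}  match labels match
              case stop:
                offer{more,stop,data} | select{more,stop,data}  match labels match
                  case more:
                    Y | Y  match
                  case stop:
                    Y | Y  match
                  case data:
                    Y | Y  match
              case err:
                select{stop,retry,more} | offer{stop,retry,more}  match labels match
                  case stop:
                    Y | Y  match
                  case retry:
                    end | end  match
                  case more:
                    Y | Y  match
          case more:
            send[Bool] | recv[Bool]  match
              select{retry,data,stop} | offer{retry,data,stop}  match labels match
                case retry:
                  end | end  match
                case data:
                  end | end  match
                case stop:
                  Y | Y  match
      case stop:
        recv[Bool] | send[Bool]  match
          select{err,done,retry} | select{err,done,retry}  ✗ choice polarity not flipped — not dual

NO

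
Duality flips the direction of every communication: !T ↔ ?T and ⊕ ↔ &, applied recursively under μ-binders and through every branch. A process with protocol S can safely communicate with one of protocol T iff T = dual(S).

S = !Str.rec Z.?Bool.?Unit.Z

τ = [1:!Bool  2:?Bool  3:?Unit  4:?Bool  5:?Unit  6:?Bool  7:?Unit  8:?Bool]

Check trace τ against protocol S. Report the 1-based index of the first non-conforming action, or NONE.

1

@1 got !Bool, protocol expects !Str  ✗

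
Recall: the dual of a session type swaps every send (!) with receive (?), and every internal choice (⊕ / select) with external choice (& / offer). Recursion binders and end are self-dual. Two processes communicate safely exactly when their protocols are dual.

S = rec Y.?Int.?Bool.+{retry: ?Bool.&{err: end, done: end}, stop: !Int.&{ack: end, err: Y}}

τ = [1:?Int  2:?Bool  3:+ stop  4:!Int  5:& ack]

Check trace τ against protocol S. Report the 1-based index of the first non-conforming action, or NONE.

NONE

step 1: ?Int  ok  cont: ?Bool.+{retry: ?Bool.&{err: end, done: end}, stop: !Int.&{ack: end, err: rec Y.…}}
step 2: ?Bool  ok  cont: +{retry: ?Bool.&{err: end, done: end}, stop: !Int.&{ack: end, err: rec Y.…}}
step 3: + stop  ok  cont: !Int.&{ack: end, err: rec Y.…}
step 4: !Int  ok  cont: &{ack: end, err: rec Y.…}
step 5: & ack  ok  cont: end
all 5 steps conform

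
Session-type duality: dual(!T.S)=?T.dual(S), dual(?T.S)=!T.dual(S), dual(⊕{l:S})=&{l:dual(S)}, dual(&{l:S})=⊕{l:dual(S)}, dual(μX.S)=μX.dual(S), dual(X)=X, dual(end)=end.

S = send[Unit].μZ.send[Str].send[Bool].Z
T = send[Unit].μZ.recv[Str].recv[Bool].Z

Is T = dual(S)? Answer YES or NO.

NO

send[Unit] | send[Unit]  ✗ same direction on both sides — not dual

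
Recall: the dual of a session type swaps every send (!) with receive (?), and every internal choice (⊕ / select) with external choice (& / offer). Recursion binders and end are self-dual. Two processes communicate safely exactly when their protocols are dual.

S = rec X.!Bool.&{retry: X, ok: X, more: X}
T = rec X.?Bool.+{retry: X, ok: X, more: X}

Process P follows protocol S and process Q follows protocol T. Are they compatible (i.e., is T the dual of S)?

YES

rec X vs rec X  match (μ self-dual)
  !Bool vs ?Bool  match
    &{retry,ok,more} vs +{retry,ok,more}  match same labels
      [retry]
        X vs X  match
      [ok]
        X vs X  match
      [more]
        X vs X  match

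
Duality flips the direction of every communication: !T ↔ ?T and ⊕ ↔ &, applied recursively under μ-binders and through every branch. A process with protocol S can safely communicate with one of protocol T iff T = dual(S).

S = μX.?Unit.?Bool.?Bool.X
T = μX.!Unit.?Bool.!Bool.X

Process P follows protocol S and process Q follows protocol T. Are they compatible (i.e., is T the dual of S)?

NO

μX ‖ μX  ok (μ self-dual)
  ?Unit ‖ !Unit  ok
    ?Bool ‖ ?Bool  ✗ same direction on both sides — not dual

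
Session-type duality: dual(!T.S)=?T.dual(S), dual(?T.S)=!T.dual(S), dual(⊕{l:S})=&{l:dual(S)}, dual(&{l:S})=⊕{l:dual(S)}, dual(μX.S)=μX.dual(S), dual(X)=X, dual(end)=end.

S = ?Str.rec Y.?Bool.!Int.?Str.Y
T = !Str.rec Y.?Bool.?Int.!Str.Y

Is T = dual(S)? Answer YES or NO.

?Str ‖ !Str  ok
  rec Y ‖ rec Y  ok (μ self-dual)
    ?Bool ‖ ?Bool  ✗ same direction on both sides — not dual

NO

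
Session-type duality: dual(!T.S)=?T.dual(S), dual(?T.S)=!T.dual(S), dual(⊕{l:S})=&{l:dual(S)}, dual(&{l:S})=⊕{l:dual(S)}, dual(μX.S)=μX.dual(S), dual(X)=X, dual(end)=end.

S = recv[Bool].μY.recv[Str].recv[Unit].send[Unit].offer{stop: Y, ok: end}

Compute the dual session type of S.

send[Bool].μY.send[Str].send[Unit].recv[Unit].select{stop: Y, ok: end}

recv[Bool] ↦ send[Bool]
  μY ↦ μY  (rec unchanged)
    recv[Str] ↦ send[Str]
      recv[Unit] ↦ send[Unit]
        send[Unit] ↦ recv[Unit]
          offer{stop,ok} ↦ select{stop,ok}  (offer→select)
            case stop:
              Y ↦ Y
            case ok:
              end ↦ end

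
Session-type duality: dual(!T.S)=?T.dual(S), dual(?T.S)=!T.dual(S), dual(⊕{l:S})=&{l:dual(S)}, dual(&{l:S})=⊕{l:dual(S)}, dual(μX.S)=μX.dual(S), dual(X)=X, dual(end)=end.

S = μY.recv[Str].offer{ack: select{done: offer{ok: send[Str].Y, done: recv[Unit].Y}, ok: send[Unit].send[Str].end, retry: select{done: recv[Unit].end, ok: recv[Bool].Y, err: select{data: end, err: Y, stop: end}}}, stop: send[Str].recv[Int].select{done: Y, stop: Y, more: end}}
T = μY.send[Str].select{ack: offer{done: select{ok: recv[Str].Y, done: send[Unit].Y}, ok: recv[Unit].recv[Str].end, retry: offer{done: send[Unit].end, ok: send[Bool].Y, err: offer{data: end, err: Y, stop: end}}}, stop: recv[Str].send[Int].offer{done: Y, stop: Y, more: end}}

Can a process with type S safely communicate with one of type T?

μY vs μY  match (binder kept)
  recv[Str] vs send[Str]  match
    offer{ack,stop} vs select{ack,stop}  match label sets agree
      • ack:
        select{done,ok,retry} vs offer{done,ok,retry}  match label sets agree
          • done:
            offer{ok,done} vs select{ok,done}  match label sets agree
              • ok:
                send[Str] vs recv[Str]  match
                  Y vs Y  match
              • done:
                recv[Unit] vs send[Unit]  match
                  Y vs Y  match
          • ok:
            send[Unit] vs recv[Unit]  match
              send[Str] vs recv[Str]  match
                end vs end  match
          • retry:
            select{done,ok,err} vs offer{done,ok,err}  match label sets agree
              • done:
                recv[Unit] vs send[Unit]  match
                  end vs end  match
              • ok:
                recv[Bool] vs send[Bool]  match
                  Y vs Y  match
              • err:
                select{data,err,stop} vs offer{data,err,stop}  match label sets agree
                  • data:
                    end vs end  match
                  • err:
                    Y vs Y  match
                  • stop:
                    end vs end  match
      • stop:
        send[Str] vs recv[Str]  match
          recv[Int] vs send[Int]  match
            select{done,stop,more} vs offer{done,stop,more}  match label sets agree
              • done:
                Y vs Y  match
              • stop:
                Y vs Y  match
              • more:
                end vs end  match

YES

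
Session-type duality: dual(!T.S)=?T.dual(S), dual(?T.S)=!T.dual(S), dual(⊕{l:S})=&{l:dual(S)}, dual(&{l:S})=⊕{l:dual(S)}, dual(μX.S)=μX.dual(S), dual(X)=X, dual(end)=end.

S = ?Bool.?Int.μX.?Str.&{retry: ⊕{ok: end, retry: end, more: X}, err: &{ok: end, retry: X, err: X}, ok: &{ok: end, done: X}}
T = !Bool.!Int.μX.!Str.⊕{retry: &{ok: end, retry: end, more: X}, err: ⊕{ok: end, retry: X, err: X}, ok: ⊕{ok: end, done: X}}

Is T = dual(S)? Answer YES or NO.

?Bool vs !Bool  ok
  ?Int vs !Int  ok
    μX vs μX  ok (binder kept)
      ?Str vs !Str  ok
        &{retry,err,ok} vs ⊕{retry,err,ok}  ok same labels
          case retry:
            ⊕{ok,retry,more} vs &{ok,retry,more}  ok same labels
              case ok:
                end vs end  ok
              case retry:
                end vs end  ok
              case more:
                X vs X  ok
          case err:
            &{ok,retry,err} vs ⊕{ok,retry,err}  ok same labels
              case ok:
                end vs end  ok
              case retry:
                X vs X  ok
              case err:
                X vs X  ok
          case ok:
            &{ok,done} vs ⊕{ok,done}  ok same labels
              case ok:
                end vs end  ok
              case done:
                X vs X  ok

YES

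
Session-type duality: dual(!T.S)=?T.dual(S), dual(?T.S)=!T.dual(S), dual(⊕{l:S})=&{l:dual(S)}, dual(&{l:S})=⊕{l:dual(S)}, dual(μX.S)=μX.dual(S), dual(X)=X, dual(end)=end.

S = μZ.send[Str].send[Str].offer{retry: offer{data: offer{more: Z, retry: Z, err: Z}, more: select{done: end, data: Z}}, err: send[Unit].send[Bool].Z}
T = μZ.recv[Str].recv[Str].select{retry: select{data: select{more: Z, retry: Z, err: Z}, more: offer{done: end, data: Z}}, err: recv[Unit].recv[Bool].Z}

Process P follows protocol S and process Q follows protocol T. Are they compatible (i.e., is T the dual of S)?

YES

μZ | μZ  match (μ self-dual)
  send[Str] | recv[Str]  match
    send[Str] | recv[Str]  match
      offer{retry,err} | select{retry,err}  match labels match
        • retry:
          offer{data,more} | select{data,more}  match labels match
            • data:
              offer{more,retry,err} | select{more,retry,err}  match labels match
                • more:
                  Z | Z  match
                • retry:
                  Z | Z  match
                • err:
                  Z | Z  match
            • more:
              select{done,data} | offer{done,data}  match labels match
                • done:
                  end | end  match
                • data:
                  Z | Z  match
        • err:
          send[Unit] | recv[Unit]  match
            send[Bool] | recv[Bool]  match
              Z | Z  match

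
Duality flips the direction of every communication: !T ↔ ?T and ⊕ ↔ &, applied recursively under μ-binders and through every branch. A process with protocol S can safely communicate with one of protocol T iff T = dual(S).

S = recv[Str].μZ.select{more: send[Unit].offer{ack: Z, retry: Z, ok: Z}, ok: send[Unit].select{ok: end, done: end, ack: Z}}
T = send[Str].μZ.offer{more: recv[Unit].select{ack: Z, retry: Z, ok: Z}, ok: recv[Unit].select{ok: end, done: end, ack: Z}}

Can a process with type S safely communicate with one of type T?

recv[Str] | send[Str]  ok
  μZ | μZ  ok (binder kept)
    select{more,ok} | offer{more,ok}  ok same labels
      case more:
        send[Unit] | recv[Unit]  ok
          offer{ack,retry,ok} | select{ack,retry,ok}  ok same labels
            case ack:
              Z | Z  ok
            case retry:
              Z | Z  ok
            case ok:
              Z | Z  ok
      case ok:
        send[Unit] | recv[Unit]  ok
          select{ok,done,ack} | select{ok,done,ack}  ✗ choice polarity not flipped — not dual

NO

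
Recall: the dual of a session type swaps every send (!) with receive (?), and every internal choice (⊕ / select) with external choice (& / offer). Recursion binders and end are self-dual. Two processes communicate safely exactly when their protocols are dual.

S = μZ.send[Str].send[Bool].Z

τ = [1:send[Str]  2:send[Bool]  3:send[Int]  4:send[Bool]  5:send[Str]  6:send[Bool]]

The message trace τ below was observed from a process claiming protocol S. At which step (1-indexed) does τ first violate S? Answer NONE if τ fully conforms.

3

[1] send[Str]  ok  state: send[Bool].μZ.…
[2] send[Bool]  ok  state: μZ.…
[3] got send[Int], protocol expects send[Str]  ✗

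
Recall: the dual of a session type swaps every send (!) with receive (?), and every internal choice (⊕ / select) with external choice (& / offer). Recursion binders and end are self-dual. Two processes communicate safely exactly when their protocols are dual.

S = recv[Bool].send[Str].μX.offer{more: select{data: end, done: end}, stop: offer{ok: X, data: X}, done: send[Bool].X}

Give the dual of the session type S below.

recv[Bool] ↦ send[Bool]
  send[Str] ↦ recv[Str]
    μX ↦ μX  (rec unchanged)
      offer{more,stop,done} ↦ select{more,stop,done}  (external→internal)
        • more:
          select{data,done} ↦ offer{data,done}  (select→offer)
            • data:
              end ↦ end
            • done:
              end ↦ end
        • stop:
          offer{ok,data} ↦ select{ok,data}  (external→internal)
            • ok:
              X ↦ X
            • data:
              X ↦ X
        • done:
          send[Bool] ↦ recv[Bool]
            X ↦ X

send[Bool].recv[Str].μX.select{more: offer{data: end, done: end}, stop: select{ok: X, data: X}, done: recv[Bool].X}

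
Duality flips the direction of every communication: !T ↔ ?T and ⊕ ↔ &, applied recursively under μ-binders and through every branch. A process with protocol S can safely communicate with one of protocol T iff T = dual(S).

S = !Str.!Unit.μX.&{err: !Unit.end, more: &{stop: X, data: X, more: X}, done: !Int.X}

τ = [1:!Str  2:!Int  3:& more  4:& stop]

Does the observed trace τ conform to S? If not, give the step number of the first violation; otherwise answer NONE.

2

[1] !Str  ok  cont: !Unit.μX.…
[2] got !Int, protocol expects !Unit  ✗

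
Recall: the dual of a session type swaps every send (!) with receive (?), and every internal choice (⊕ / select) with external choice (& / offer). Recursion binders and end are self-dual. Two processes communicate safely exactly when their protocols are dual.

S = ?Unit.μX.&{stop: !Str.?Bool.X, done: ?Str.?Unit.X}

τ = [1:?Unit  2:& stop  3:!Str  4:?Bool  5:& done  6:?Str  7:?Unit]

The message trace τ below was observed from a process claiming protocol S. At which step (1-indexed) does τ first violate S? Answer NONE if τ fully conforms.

[1] ?Unit  ok  now at μX.…
[2] & stop  ok  now at !Str.?Bool.μX.…
[3] !Str  ok  now at ?Bool.μX.…
[4] ?Bool  ok  now at μX.…
[5] & done  ok  now at ?Str.?Unit.μX.…
[6] ?Str  ok  now at ?Unit.μX.…
[7] ?Unit  ok  now at μX.…
τ conforms to S (length 7)

NONE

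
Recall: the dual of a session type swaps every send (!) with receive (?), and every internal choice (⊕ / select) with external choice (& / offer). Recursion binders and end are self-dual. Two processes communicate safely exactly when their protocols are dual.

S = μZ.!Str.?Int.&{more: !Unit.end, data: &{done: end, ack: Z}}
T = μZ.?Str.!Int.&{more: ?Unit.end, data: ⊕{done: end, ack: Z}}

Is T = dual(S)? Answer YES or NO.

NO

μZ | μZ  ✓ (μ self-dual)
  !Str | ?Str  ✓
    ?Int | !Int  ✓
      &{more,data} | &{more,data}  ✗ choice polarity not flipped — not dual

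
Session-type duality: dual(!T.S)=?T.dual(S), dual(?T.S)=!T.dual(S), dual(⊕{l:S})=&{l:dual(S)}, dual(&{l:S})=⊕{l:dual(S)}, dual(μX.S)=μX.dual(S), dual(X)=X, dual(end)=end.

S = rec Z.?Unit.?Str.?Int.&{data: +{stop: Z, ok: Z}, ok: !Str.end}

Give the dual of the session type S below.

rec Z.!Unit.!Str.!Int.+{data: &{stop: Z, ok: Z}, ok: ?Str.end}

rec Z = rec Z  (rec unchanged)
  ?Unit = !Unit
    ?Str = !Str
      ?Int = !Int
        &{data,ok} = +{data,ok}  (&→⊕)
          case data:
            +{stop,ok} = &{stop,ok}  (internal→external)
              case stop:
                Z ↦ Z
              case ok:
                Z ↦ Z
          case ok:
            !Str = ?Str
              end ↦ end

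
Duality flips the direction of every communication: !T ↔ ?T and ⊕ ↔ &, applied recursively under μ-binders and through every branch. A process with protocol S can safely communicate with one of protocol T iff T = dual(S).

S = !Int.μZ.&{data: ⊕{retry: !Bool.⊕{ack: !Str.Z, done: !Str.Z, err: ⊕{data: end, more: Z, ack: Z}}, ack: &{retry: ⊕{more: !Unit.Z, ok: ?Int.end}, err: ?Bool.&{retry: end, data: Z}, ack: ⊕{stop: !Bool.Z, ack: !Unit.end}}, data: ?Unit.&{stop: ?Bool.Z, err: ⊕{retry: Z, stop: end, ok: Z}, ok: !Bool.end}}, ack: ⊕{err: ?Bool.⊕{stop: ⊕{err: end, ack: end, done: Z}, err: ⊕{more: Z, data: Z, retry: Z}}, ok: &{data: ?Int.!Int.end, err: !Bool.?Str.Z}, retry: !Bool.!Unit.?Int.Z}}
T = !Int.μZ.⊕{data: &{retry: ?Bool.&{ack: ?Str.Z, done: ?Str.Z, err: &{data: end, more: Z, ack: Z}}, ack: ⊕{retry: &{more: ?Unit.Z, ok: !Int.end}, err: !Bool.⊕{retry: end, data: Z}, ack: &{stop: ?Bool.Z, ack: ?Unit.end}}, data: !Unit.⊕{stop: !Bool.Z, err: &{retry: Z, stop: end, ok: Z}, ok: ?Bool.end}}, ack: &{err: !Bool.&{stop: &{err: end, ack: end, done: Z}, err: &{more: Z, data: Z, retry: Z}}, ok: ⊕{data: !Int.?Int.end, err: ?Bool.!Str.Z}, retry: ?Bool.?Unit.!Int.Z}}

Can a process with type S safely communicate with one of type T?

!Int | !Int  ✗ same direction on both sides — not dual

NO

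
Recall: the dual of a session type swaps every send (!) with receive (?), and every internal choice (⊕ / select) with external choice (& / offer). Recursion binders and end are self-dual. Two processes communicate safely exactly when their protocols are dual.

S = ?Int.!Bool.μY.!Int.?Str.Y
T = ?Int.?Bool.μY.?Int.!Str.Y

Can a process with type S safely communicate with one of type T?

NO

?Int vs ?Int  ✗ same direction on both sides — not dual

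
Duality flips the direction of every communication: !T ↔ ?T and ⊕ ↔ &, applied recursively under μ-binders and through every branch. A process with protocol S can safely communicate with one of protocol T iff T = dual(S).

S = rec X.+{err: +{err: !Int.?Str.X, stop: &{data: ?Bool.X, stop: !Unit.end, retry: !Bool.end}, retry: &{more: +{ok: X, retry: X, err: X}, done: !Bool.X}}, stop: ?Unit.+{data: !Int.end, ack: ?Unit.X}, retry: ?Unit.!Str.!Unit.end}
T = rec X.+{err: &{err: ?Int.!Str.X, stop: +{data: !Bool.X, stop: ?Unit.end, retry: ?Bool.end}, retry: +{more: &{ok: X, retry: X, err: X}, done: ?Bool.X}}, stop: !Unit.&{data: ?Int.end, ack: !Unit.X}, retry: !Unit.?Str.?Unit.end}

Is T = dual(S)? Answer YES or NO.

NO

rec X | rec X  ok (μ self-dual)
  +{err,stop,retry} | +{err,stop,retry}  ✗ choice polarity not flipped — not dual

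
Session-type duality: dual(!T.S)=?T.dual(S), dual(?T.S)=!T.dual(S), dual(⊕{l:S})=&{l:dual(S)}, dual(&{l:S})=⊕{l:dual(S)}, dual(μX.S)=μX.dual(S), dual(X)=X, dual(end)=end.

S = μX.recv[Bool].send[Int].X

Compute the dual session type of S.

μX.send[Bool].recv[Int].X

μX ↦ μX  (rec unchanged)
  recv[Bool] ↦ send[Bool]
    send[Int] ↦ recv[Int]
      X ↦ X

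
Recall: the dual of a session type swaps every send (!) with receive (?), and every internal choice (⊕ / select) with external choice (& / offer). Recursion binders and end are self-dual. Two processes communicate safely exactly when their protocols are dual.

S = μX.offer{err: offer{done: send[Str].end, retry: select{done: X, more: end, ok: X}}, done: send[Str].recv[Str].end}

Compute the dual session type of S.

μX.select{err: select{done: recv[Str].end, retry: offer{done: X, more: end, ok: X}}, done: recv[Str].send[Str].end}

μX = μX  (rec unchanged)
  offer{err,done} = select{err,done}  (offer→select)
    case err:
      offer{done,retry} = select{done,retry}  (offer→select)
        case done:
          send[Str] = recv[Str]
            end ↦ end
        case retry:
          select{done,more,ok} = offer{done,more,ok}  (select→offer)
            case done:
              X ↦ X
            case more:
              end ↦ end
            case ok:
              X ↦ X
    case done:
      send[Str] = recv[Str]
        recv[Str] = send[Str]
          end ↦ end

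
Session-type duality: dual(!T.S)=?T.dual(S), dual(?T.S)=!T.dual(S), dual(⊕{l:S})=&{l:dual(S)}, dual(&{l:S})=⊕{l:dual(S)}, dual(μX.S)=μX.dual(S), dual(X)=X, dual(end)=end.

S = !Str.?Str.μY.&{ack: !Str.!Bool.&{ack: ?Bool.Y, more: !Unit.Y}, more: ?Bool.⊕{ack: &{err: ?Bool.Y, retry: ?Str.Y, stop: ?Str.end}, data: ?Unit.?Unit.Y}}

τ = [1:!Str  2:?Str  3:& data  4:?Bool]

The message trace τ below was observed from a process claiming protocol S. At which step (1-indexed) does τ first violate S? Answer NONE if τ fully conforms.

@1 !Str  match  state: ?Str.μY.…
@2 ?Str  match  state: μY.…
@3 got & data, protocol expects & ack or & more  ✗

3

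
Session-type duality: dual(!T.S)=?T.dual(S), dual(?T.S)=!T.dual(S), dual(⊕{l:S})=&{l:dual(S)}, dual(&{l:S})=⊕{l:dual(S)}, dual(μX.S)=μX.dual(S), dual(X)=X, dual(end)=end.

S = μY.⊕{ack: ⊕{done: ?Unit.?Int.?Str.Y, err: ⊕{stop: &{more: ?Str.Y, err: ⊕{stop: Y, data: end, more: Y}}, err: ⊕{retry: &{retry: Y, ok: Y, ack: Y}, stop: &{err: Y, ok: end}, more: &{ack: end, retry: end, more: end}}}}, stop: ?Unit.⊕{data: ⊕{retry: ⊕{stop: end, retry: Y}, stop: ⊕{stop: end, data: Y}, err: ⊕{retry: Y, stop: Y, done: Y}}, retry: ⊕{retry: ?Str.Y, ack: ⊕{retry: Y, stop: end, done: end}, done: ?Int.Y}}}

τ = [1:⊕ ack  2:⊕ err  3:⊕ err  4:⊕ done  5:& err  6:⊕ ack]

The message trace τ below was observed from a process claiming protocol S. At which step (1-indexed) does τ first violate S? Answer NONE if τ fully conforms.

4

@1 ⊕ ack  ok  residual = ⊕{done: ?Unit.?Int.?Str.μY.…, err: ⊕{stop: &{more: ?Str.μY.…, err: ⊕{stop: μY.…, data: end, more: μY.…}}, err: ⊕{retry: &{retry: μY.…, ok: μY.…, ack: μY.…}, stop: &{err: μY.…, ok: end}, more: &{ack: end, retry: end, more: end}}}}
@2 ⊕ err  ok  residual = ⊕{stop: &{more: ?Str.μY.…, err: ⊕{stop: μY.…, data: end, more: μY.…}}, err: ⊕{retry: &{retry: μY.…, ok: μY.…, ack: μY.…}, stop: &{err: μY.…, ok: end}, more: &{ack: end, retry: end, more: end}}}
@3 ⊕ err  ok  residual = ⊕{retry: &{retry: μY.…, ok: μY.…, ack: μY.…}, stop: &{err: μY.…, ok: end}, more: &{ack: end, retry: end, more: end}}
@4 got ⊕ done, protocol expects ⊕ retry or ⊕ stop or ⊕ more  ✗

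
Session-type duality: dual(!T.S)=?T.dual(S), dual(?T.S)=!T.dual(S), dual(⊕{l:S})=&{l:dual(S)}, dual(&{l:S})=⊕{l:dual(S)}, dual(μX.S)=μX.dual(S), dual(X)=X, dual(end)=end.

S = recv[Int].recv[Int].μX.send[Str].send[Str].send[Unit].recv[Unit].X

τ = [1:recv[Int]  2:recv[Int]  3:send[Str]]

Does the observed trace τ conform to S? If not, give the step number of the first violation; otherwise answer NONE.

@1 recv[Int]  ok  state: recv[Int].μX.…
@2 recv[Int]  ok  state: μX.…
@3 send[Str]  ok  state: send[Str].send[Unit].recv[Unit].μX.…
all 3 steps conform

NONE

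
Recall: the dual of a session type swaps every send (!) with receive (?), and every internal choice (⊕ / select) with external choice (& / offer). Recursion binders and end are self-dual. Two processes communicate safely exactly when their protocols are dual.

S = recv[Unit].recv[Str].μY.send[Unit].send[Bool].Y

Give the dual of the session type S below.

recv[Unit] = send[Unit]
  recv[Str] = send[Str]
    μY = μY  (μ self-dual)
      send[Unit] = recv[Unit]
        send[Bool] = recv[Bool]
          Y self-dual

send[Unit].send[Str].μY.recv[Unit].recv[Bool].Y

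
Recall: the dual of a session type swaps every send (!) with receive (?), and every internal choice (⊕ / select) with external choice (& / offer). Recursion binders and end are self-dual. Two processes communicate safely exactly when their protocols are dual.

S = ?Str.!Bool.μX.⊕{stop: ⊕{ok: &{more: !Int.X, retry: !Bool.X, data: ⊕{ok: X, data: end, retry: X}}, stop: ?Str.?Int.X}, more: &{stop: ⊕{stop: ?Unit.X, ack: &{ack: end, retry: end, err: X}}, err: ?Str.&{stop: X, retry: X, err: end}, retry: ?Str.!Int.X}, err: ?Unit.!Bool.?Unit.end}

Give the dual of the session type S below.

!Str.?Bool.μX.&{stop: &{ok: ⊕{more: ?Int.X, retry: ?Bool.X, data: &{ok: X, data: end, retry: X}}, stop: !Str.!Int.X}, more: ⊕{stop: &{stop: !Unit.X, ack: ⊕{ack: end, retry: end, err: X}}, err: !Str.⊕{stop: X, retry: X, err: end}, retry: !Str.?Int.X}, err: !Unit.?Bool.!Unit.end}

?Str → !Str
  !Bool → ?Bool
    μX → μX  (binder kept)
      ⊕{stop,more,err} → &{stop,more,err}  (internal→external)
        • stop:
          ⊕{ok,stop} → &{ok,stop}  (internal→external)
            • ok:
              &{more,retry,data} → ⊕{more,retry,data}  (offer→select)
                • more:
                  !Int → ?Int
                    X ↦ X
                • retry:
                  !Bool → ?Bool
                    X ↦ X
                • data:
                  ⊕{ok,data,retry} → &{ok,data,retry}  (internal→external)
                    • ok:
                      X ↦ X
                    • data:
                      end ↦ end
                    • retry:
                      X ↦ X
            • stop:
              ?Str → !Str
                ?Int → !Int
                  X ↦ X
        • more:
          &{stop,err,retry} → ⊕{stop,err,retry}  (offer→select)
            • stop:
              ⊕{stop,ack} → &{stop,ack}  (internal→external)
                • stop:
                  ?Unit → !Unit
                    X ↦ X
                • ack:
                  &{ack,retry,err} → ⊕{ack,retry,err}  (offer→select)
                    • ack:
                      end ↦ end
                    • retry:
                      end ↦ end
                    • err:
                      X ↦ X
            • err:
              ?Str → !Str
                &{stop,retry,err} → ⊕{stop,retry,err}  (offer→select)
                  • stop:
                    X ↦ X
                  • retry:
                    X ↦ X
                  • err:
                    end ↦ end
            • retry:
              ?Str → !Str
                !Int → ?Int
                  X ↦ X
        • err:
          ?Unit → !Unit
            !Bool → ?Bool
              ?Unit → !Unit
                end ↦ end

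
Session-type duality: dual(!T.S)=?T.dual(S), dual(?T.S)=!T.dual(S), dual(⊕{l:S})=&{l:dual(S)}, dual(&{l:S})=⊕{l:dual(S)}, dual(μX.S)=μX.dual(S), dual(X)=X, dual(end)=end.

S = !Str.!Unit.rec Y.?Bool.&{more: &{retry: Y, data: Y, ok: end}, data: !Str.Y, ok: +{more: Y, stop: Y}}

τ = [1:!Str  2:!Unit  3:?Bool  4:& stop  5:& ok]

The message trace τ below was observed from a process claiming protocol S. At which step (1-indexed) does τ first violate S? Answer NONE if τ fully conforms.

[1] !Str  match  cont: !Unit.rec Y.…
[2] !Unit  match  cont: rec Y.…
[3] ?Bool  match  cont: &{more: &{retry: rec Y.…, data: rec Y.…, ok: end}, data: !Str.rec Y.…, ok: +{more: rec Y.…, stop: rec Y.…}}
[4] got & stop, protocol expects & more or & data or & ok  ✗

4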